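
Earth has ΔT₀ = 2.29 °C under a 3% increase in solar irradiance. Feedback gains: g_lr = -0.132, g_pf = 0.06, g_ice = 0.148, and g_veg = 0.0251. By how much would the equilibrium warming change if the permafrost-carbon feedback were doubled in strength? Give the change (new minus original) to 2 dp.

Original: g = 0.1011, ΔT = 2.29/(1−0.1011) = 2.5476 °C.
With doubled permafrost-carbon: g' = 0.1611, ΔT' = 2.29/(1−0.1611) = 2.7298 °C.
Change = 2.7298 − 2.5476 = 0.18 °C.

0.18 °C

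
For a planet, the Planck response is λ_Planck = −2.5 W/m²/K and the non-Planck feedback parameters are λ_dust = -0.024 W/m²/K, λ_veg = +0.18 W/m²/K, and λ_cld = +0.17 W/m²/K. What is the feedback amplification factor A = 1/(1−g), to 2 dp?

Convert to gains: g_dust = -0.024/2.5 = -0.0096; g_veg = 0.18/2.5 = 0.072; g_cld = 0.17/2.5 = 0.068.
Total gain g = 0.1304.
A = 1/(1 − 0.1304) = 1.15.

1.15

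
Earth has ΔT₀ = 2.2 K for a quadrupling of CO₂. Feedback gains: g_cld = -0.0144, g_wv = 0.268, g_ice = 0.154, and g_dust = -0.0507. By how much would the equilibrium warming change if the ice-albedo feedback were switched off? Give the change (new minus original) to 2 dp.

Original: g = 0.3569, ΔT = 2.2/(1−0.3569) = 3.4209 K.
Without ice-albedo: g' = 0.2029, ΔT' = 2.2/(1−0.2029) = 2.7600 K.
Change = 2.7600 − 3.4209 = -0.66 K.

-0.66 K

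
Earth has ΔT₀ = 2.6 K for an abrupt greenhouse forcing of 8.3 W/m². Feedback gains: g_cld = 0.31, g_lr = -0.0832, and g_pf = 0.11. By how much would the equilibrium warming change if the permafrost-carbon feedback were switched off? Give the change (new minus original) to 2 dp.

Original: g = 0.3368, ΔT = 2.6/(1−0.3368) = 3.9204 K.
Without permafrost-carbon: g' = 0.2268, ΔT' = 2.6/(1−0.2268) = 3.3626 K.
Change = 3.3626 − 3.9204 = -0.56 K.

-0.56 K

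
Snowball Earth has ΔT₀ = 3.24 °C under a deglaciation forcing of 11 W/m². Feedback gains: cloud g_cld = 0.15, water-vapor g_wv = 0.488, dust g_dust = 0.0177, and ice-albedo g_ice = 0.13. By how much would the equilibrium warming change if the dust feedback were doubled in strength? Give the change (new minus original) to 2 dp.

1.36 °C

Original: g = 0.7857, ΔT = 3.24/(1−0.7857) = 15.1190 °C.
With doubled dust: g' = 0.8034, ΔT' = 3.24/(1−0.8034) = 16.4802 °C.
Change = 16.4802 − 15.1190 = 1.36 °C.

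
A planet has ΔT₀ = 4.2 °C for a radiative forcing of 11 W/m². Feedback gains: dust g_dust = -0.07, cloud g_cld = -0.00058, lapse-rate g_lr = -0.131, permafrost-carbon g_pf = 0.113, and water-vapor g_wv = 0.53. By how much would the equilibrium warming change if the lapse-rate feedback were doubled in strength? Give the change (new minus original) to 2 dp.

Original: g = 0.44142, ΔT = 4.2/(1−0.44142) = 7.5191 °C.
With doubled lapse-rate: g' = 0.31042, ΔT' = 4.2/(1−0.31042) = 6.0907 °C.
Change = 6.0907 − 7.5191 = -1.43 °C.

-1.43 °C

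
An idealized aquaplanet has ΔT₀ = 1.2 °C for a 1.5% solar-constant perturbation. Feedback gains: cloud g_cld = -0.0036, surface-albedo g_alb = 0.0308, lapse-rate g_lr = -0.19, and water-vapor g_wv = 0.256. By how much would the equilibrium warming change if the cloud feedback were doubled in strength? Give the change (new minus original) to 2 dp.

-0.01 °C

Original: g = 0.0932, ΔT = 1.2/(1−0.0932) = 1.3233 °C.
With doubled cloud: g' = 0.0896, ΔT' = 1.2/(1−0.0896) = 1.3181 °C.
Change = 1.3181 − 1.3233 = -0.01 °C.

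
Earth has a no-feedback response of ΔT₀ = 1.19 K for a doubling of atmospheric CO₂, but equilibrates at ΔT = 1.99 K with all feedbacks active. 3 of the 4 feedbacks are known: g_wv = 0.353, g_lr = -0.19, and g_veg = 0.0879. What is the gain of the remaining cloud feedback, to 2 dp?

Amplification A = ΔT/ΔT₀ = 1.99/1.19 = 1.672.
Total gain g = 1 − 1/A = 1 − 1/1.672 = 0.4019.
Known gains sum to 0.353 − 0.19 + 0.0879 = 0.2509.
g_cld = 0.4019 − 0.2509 = 0.15.

0.15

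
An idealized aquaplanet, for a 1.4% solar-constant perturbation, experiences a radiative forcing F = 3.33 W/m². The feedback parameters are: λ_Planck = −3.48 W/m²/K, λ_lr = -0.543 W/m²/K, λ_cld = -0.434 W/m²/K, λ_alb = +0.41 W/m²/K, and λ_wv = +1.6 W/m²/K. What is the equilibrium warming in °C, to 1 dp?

Net feedback parameter λ = (−3.48) + (-0.543) + (-0.434) + (+0.41) + (+1.6) = -2.447 W/m²/K.
ΔT = −F/λ = −3.33/(-2.447) = 1.4 °C.

1.4 °C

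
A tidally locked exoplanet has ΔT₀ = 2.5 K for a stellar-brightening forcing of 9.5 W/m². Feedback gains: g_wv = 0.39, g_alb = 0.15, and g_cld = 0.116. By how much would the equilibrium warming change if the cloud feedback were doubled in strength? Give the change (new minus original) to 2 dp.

3.70 K

Original: g = 0.656, ΔT = 2.5/(1−0.656) = 7.2674 K.
With doubled cloud: g' = 0.772, ΔT' = 2.5/(1−0.772) = 10.9649 K.
Change = 10.9649 − 7.2674 = 3.70 K.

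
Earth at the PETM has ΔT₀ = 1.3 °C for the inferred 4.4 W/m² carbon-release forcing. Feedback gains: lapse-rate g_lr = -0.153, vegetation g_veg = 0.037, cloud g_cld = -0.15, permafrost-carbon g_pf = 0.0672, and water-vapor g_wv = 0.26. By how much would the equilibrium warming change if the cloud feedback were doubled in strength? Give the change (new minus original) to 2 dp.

-0.19 °C

Original: g = 0.0612, ΔT = 1.3/(1−0.0612) = 1.3847 °C.
With doubled cloud: g' = -0.0888, ΔT' = 1.3/(1+0.0888) = 1.1940 °C.
Change = 1.1940 − 1.3847 = -0.19 °C.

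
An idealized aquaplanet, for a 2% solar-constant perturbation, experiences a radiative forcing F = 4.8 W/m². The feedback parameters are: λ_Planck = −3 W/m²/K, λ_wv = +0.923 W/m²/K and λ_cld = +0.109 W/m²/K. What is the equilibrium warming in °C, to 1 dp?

Net feedback parameter λ = (−3) + (+0.923) + (+0.109) = -1.968 W/m²/K.
ΔT = −F/λ = −4.8/(-1.968) = 2.4 °C.

2.4 °C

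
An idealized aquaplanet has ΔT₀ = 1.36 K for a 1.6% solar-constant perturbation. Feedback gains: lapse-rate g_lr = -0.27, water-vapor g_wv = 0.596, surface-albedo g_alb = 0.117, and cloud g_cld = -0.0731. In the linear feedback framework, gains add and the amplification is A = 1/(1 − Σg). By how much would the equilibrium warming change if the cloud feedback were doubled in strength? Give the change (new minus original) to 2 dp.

-0.22 K

Original: g = 0.3699, ΔT = 1.36/(1−0.3699) = 2.1584 K.
With doubled cloud: g' = 0.2968, ΔT' = 1.36/(1−0.2968) = 1.9340 K.
Change = 1.9340 − 2.1584 = -0.22 K.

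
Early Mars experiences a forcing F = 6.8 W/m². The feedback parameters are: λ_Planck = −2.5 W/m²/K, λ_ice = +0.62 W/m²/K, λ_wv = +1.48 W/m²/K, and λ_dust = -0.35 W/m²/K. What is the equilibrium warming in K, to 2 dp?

Net feedback parameter λ = (−2.5) + (+0.62) + (+1.48) + (-0.35) = -0.75 W/m²/K.
ΔT = −F/λ = −6.8/(-0.75) = 9.07 K.

9.07 K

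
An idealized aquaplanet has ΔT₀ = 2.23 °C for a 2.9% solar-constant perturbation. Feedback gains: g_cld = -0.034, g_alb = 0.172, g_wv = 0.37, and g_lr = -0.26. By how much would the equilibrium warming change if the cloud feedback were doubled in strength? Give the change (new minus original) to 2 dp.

-0.13 °C

Original: g = 0.248, ΔT = 2.23/(1−0.248) = 2.9654 °C.
With doubled cloud: g' = 0.214, ΔT' = 2.23/(1−0.214) = 2.8372 °C.
Change = 2.8372 − 2.9654 = -0.13 °C.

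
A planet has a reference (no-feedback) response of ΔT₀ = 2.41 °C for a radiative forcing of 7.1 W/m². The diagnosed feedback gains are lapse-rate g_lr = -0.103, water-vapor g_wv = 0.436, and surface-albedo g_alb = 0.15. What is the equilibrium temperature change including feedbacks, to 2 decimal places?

4.66 °C

Total gain g = -0.103 + 0.436 + 0.15 = 0.483.
Amplification A = 1/(1 − 0.483) = 1.934.
ΔT = 2.41 × 1.934 = 4.66 °C.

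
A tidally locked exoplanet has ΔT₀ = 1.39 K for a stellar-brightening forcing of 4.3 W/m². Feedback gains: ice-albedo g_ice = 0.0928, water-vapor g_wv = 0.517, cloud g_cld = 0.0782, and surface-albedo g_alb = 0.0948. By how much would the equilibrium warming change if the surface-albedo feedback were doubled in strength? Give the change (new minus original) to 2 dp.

Original: g = 0.7828, ΔT = 1.39/(1−0.7828) = 6.3996 K.
With doubled surface-albedo: g' = 0.8776, ΔT' = 1.39/(1−0.8776) = 11.3562 K.
Change = 11.3562 − 6.3996 = 4.96 K.

4.96 K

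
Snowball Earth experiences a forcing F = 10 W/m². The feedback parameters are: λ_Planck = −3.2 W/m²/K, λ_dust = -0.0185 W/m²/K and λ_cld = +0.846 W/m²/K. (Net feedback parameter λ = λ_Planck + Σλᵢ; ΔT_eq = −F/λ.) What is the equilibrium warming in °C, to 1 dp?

Net feedback parameter λ = (−3.2) + (-0.0185) + (+0.846) = -2.3725 W/m²/K.
ΔT = −F/λ = −10/(-2.3725) = 4.2 °C.

4.2 °C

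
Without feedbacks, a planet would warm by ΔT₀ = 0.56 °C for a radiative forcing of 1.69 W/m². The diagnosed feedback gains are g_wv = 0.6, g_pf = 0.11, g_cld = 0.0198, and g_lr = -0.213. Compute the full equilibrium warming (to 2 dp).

Total gain g = 0.6 + 0.11 + 0.0198 − 0.213 = 0.5168.
Amplification A = 1/(1 − 0.5168) = 2.07.
ΔT = 0.56 × 2.07 = 1.16 °C.

1.16 °C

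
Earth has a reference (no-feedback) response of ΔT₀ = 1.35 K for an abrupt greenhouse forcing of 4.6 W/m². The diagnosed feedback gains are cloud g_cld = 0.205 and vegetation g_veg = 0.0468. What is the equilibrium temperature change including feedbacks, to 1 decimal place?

1.8 K

Total gain g = 0.205 + 0.0468 = 0.2518.
Amplification A = 1/(1 − 0.2518) = 1.337.
ΔT = 1.35 × 1.337 = 1.8 K.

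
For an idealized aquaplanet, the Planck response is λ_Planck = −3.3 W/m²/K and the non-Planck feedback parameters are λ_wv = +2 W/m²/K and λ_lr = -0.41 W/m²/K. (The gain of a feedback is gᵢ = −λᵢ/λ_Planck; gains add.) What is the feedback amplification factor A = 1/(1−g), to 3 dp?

1.930

Convert to gains: g_wv = 2/3.3 = 0.6061; g_lr = -0.41/3.3 = -0.1242.
Total gain g = 0.4819.
A = 1/(1 − 0.4819) = 1.930.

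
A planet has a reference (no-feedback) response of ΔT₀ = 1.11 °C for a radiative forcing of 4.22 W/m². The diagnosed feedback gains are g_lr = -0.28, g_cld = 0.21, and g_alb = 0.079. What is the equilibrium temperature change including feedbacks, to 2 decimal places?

1.12 °C

Total gain g = -0.28 + 0.21 + 0.079 = 0.009.
Amplification A = 1/(1 − 0.009) = 1.009.
ΔT = 1.11 × 1.009 = 1.12 °C.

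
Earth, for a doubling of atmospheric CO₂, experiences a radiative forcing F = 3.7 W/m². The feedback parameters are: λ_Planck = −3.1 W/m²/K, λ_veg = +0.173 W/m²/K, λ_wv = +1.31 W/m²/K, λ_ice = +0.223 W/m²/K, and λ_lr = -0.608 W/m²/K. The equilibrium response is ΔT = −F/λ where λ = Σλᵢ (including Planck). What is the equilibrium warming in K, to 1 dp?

1.8 K

Net feedback parameter λ = (−3.1) + (+0.173) + (+1.31) + (+0.223) + (-0.608) = -2.002 W/m²/K.
ΔT = −F/λ = −3.7/(-2.002) = 1.8 K.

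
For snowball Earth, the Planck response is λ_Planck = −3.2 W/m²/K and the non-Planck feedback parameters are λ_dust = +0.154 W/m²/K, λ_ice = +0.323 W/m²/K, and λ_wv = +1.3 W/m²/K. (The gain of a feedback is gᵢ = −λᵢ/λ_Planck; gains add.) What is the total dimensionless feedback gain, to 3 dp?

0.555

Convert to gains: g_dust = 0.154/3.2 = 0.04812; g_ice = 0.323/3.2 = 0.1009; g_wv = 1.3/3.2 = 0.4062.
Total gain g = 0.55522.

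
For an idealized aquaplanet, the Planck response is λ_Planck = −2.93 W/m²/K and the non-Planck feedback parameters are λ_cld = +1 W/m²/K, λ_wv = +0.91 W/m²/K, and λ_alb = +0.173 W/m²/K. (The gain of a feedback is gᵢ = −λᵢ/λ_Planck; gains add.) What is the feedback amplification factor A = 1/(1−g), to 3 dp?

Convert to gains: g_cld = 1/2.93 = 0.3413; g_wv = 0.91/2.93 = 0.3106; g_alb = 0.173/2.93 = 0.05904.
Total gain g = 0.71094.
A = 1/(1 − 0.71094) = 3.459.

3.459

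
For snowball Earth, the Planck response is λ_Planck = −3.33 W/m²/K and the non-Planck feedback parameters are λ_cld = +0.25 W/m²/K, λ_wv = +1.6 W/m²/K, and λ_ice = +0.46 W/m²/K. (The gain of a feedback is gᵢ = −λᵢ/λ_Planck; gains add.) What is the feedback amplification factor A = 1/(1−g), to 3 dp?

3.265

Convert to gains: g_cld = 0.25/3.33 = 0.07508; g_wv = 1.6/3.33 = 0.4805; g_ice = 0.46/3.33 = 0.1381.
Total gain g = 0.69368.
A = 1/(1 − 0.69368) = 3.265.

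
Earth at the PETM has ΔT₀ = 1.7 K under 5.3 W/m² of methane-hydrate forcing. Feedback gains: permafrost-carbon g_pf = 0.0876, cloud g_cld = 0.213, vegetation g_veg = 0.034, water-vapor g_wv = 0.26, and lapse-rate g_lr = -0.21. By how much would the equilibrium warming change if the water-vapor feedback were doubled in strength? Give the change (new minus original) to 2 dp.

2.02 K

Original: g = 0.3846, ΔT = 1.7/(1−0.3846) = 2.7624 K.
With doubled water-vapor: g' = 0.6446, ΔT' = 1.7/(1−0.6446) = 4.7833 K.
Change = 4.7833 − 2.7624 = 2.02 K.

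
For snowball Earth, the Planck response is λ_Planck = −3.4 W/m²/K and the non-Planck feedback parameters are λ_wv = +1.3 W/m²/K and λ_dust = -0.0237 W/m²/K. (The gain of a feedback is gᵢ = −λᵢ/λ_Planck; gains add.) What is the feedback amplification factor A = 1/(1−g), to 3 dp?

Convert to gains: g_wv = 1.3/3.4 = 0.3824; g_dust = -0.0237/3.4 = -0.006971.
Total gain g = 0.375429.
A = 1/(1 − 0.375429) = 1.601.

1.601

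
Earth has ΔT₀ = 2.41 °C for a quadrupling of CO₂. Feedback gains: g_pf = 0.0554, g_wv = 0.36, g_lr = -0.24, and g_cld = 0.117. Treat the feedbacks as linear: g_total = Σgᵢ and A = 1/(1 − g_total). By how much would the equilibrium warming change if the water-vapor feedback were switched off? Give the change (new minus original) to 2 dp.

Original: g = 0.2924, ΔT = 2.41/(1−0.2924) = 3.4059 °C.
Without water-vapor: g' = -0.0676, ΔT' = 2.41/(1+0.0676) = 2.2574 °C.
Change = 2.2574 − 3.4059 = -1.15 °C.

-1.15 °C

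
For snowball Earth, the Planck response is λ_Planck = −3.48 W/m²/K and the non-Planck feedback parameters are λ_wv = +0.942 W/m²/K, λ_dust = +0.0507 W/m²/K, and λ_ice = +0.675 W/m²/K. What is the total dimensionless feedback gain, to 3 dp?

0.479

Convert to gains: g_wv = 0.942/3.48 = 0.2707; g_dust = 0.0507/3.48 = 0.01457; g_ice = 0.675/3.48 = 0.194.
Total gain g = 0.47927.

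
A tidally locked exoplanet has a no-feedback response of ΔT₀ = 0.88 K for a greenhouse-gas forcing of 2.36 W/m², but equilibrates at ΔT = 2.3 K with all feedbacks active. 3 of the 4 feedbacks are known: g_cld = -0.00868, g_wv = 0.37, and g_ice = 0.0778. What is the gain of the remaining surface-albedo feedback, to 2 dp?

Amplification A = ΔT/ΔT₀ = 2.3/0.88 = 2.614.
Total gain g = 1 − 1/A = 1 − 1/2.614 = 0.6174.
Known gains sum to -0.00868 + 0.37 + 0.0778 = 0.43912.
g_alb = 0.6174 − 0.43912 = 0.18.

0.18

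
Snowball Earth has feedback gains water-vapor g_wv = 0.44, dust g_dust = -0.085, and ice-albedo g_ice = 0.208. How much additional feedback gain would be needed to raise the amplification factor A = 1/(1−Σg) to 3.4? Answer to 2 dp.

Current total gain = 0.563.
Target gain for A = 3.4: g* = 1 − 1/3.4 = 0.7059.
Additional gain needed = 0.7059 − 0.563 = 0.14.

0.14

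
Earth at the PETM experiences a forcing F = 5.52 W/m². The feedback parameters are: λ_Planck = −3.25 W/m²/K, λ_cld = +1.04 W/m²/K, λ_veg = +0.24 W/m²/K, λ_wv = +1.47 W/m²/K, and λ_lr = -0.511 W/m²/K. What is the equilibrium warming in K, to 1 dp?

5.5 K

Net feedback parameter λ = (−3.25) + (+1.04) + (+0.24) + (+1.47) + (-0.511) = -1.011 W/m²/K.
ΔT = −F/λ = −5.52/(-1.011) = 5.5 K.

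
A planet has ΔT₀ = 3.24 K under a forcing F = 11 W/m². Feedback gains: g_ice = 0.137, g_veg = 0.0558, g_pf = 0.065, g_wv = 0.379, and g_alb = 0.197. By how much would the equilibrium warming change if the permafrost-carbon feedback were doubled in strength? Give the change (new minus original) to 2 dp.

12.52 K

Original: g = 0.8338, ΔT = 3.24/(1−0.8338) = 19.4946 K.
With doubled permafrost-carbon: g' = 0.8988, ΔT' = 3.24/(1−0.8988) = 32.0158 K.
Change = 32.0158 − 19.4946 = 12.52 K.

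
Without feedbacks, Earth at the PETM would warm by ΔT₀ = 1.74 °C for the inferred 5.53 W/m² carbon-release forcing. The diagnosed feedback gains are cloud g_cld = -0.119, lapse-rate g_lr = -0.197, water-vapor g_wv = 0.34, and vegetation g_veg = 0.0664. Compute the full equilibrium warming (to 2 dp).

1.91 °C

Total gain g = -0.119 − 0.197 + 0.34 + 0.0664 = 0.0904.
Amplification A = 1/(1 − 0.0904) = 1.099.
ΔT = 1.74 × 1.099 = 1.91 °C.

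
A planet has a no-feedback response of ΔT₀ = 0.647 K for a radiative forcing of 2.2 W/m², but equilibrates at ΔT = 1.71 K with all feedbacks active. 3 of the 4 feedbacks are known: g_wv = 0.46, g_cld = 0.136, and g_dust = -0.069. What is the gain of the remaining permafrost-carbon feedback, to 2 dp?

Amplification A = ΔT/ΔT₀ = 1.71/0.647 = 2.643.
Total gain g = 1 − 1/A = 1 − 1/2.643 = 0.6216.
Known gains sum to 0.46 + 0.136 − 0.069 = 0.527.
g_pf = 0.6216 − 0.527 = 0.09.

0.09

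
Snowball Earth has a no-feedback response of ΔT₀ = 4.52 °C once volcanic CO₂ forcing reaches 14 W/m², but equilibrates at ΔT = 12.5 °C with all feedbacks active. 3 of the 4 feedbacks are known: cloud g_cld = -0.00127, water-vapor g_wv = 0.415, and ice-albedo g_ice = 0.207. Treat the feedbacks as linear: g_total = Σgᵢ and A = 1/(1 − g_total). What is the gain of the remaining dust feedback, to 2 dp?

Amplification A = ΔT/ΔT₀ = 12.5/4.52 = 2.765.
Total gain g = 1 − 1/A = 1 − 1/2.765 = 0.6383.
Known gains sum to -0.00127 + 0.415 + 0.207 = 0.62073.
g_dust = 0.6383 − 0.62073 = 0.02.

0.02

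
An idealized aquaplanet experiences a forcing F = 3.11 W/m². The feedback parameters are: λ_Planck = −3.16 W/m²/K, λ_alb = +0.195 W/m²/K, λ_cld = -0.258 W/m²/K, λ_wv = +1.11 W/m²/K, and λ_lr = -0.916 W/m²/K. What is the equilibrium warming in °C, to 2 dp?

1.03 °C

Net feedback parameter λ = (−3.16) + (+0.195) + (-0.258) + (+1.11) + (-0.916) = -3.029 W/m²/K.
ΔT = −F/λ = −3.11/(-3.029) = 1.03 °C.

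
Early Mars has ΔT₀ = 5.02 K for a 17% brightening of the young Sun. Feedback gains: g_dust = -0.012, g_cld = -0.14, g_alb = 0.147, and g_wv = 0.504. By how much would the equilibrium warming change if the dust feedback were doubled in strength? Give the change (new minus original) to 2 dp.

-0.23 K

Original: g = 0.499, ΔT = 5.02/(1−0.499) = 10.0200 K.
With doubled dust: g' = 0.487, ΔT' = 5.02/(1−0.487) = 9.7856 K.
Change = 9.7856 − 10.0200 = -0.23 K.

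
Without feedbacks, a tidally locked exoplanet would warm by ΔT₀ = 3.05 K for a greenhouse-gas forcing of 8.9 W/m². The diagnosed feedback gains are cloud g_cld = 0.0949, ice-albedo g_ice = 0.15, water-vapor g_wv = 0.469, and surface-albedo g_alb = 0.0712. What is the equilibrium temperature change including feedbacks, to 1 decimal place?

14.2 K

Total gain g = 0.0949 + 0.15 + 0.469 + 0.0712 = 0.7851.
Amplification A = 1/(1 − 0.7851) = 4.653.
ΔT = 3.05 × 4.653 = 14.2 K.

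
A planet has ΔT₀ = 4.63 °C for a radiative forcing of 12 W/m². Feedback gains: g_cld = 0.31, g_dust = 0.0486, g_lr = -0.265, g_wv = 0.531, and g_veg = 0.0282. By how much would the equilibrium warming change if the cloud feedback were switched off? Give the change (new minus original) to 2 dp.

Original: g = 0.6528, ΔT = 4.63/(1−0.6528) = 13.3353 °C.
Without cloud: g' = 0.3428, ΔT' = 4.63/(1−0.3428) = 7.0450 °C.
Change = 7.0450 − 13.3353 = -6.29 °C.

-6.29 °C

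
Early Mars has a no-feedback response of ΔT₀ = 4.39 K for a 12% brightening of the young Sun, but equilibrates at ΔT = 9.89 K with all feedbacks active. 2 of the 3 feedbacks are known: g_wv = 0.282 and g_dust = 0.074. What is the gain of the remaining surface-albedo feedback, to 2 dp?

Amplification A = ΔT/ΔT₀ = 9.89/4.39 = 2.253.
Total gain g = 1 − 1/A = 1 − 1/2.253 = 0.5561.
Known gains sum to 0.282 + 0.074 = 0.356.
g_alb = 0.5561 − 0.356 = 0.20.

0.20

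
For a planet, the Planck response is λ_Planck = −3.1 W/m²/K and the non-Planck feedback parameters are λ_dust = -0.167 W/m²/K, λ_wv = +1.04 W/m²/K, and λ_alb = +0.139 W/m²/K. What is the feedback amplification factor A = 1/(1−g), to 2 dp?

1.48

Convert to gains: g_dust = -0.167/3.1 = -0.05387; g_wv = 1.04/3.1 = 0.3355; g_alb = 0.139/3.1 = 0.04484.
Total gain g = 0.32647.
A = 1/(1 − 0.32647) = 1.48.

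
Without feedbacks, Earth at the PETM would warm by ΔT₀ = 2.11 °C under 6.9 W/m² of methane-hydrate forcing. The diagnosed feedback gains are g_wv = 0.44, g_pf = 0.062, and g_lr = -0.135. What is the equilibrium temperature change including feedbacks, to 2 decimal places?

Total gain g = 0.44 + 0.062 − 0.135 = 0.367.
Amplification A = 1/(1 − 0.367) = 1.58.
ΔT = 2.11 × 1.58 = 3.33 °C.

3.33 °C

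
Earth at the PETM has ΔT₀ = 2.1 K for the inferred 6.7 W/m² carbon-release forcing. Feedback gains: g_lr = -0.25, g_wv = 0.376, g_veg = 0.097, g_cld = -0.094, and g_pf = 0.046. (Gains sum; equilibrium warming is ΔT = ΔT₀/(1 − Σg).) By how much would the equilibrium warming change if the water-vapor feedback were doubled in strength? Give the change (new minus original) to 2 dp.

Original: g = 0.175, ΔT = 2.1/(1−0.175) = 2.5455 K.
With doubled water-vapor: g' = 0.551, ΔT' = 2.1/(1−0.551) = 4.6771 K.
Change = 4.6771 − 2.5455 = 2.13 K.

2.13 K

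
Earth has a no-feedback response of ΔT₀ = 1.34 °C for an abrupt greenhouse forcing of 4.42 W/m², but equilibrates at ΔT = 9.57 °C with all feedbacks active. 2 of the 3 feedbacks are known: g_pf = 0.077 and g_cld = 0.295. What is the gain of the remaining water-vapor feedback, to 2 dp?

0.49

Amplification A = ΔT/ΔT₀ = 9.57/1.34 = 7.142.
Total gain g = 1 − 1/A = 1 − 1/7.142 = 0.86.
Known gains sum to 0.077 + 0.295 = 0.372.
g_wv = 0.86 − 0.372 = 0.49.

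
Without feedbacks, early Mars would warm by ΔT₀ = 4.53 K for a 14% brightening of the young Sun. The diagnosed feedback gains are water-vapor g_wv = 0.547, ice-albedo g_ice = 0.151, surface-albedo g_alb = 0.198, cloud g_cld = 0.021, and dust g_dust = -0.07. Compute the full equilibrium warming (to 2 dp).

29.61 K

Total gain g = 0.547 + 0.151 + 0.198 + 0.021 − 0.07 = 0.847.
Amplification A = 1/(1 − 0.847) = 6.536.
ΔT = 4.53 × 6.536 = 29.61 K.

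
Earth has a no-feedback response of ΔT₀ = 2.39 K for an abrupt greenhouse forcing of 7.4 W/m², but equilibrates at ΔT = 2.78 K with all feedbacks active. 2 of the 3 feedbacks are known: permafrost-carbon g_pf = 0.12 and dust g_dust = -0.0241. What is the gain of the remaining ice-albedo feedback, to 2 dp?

Amplification A = ΔT/ΔT₀ = 2.78/2.39 = 1.163.
Total gain g = 1 − 1/A = 1 − 1/1.163 = 0.1402.
Known gains sum to 0.12 − 0.0241 = 0.0959.
g_ice = 0.1402 − 0.0959 = 0.04.

0.04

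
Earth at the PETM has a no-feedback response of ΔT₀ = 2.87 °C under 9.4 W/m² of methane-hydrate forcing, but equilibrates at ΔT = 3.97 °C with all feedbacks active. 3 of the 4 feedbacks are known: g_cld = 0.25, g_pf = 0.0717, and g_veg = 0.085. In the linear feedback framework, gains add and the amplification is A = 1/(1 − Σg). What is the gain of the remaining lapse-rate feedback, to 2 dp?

-0.13

Amplification A = ΔT/ΔT₀ = 3.97/2.87 = 1.383.
Total gain g = 1 − 1/A = 1 − 1/1.383 = 0.2769.
Known gains sum to 0.25 + 0.0717 + 0.085 = 0.4067.
g_lr = 0.2769 − 0.4067 = -0.13.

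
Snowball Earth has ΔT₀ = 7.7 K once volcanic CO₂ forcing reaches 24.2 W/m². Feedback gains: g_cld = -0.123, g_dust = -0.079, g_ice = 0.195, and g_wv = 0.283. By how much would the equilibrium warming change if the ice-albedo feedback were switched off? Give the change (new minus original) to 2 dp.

Original: g = 0.276, ΔT = 7.7/(1−0.276) = 10.6354 K.
Without ice-albedo: g' = 0.081, ΔT' = 7.7/(1−0.081) = 8.3787 K.
Change = 8.3787 − 10.6354 = -2.26 K.

-2.26 K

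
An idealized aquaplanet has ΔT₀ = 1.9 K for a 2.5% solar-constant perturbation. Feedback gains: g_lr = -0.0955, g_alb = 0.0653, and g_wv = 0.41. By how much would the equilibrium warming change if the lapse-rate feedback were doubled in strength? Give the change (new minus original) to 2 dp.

-0.41 K

Original: g = 0.3798, ΔT = 1.9/(1−0.3798) = 3.0635 K.
With doubled lapse-rate: g' = 0.2843, ΔT' = 1.9/(1−0.2843) = 2.6547 K.
Change = 2.6547 − 3.0635 = -0.41 K.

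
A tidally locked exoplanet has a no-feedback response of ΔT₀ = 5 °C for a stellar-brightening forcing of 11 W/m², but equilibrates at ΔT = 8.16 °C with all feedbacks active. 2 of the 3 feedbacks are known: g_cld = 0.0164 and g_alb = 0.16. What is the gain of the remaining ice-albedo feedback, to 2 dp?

Amplification A = ΔT/ΔT₀ = 8.16/5 = 1.632.
Total gain g = 1 − 1/A = 1 − 1/1.632 = 0.3873.
Known gains sum to 0.0164 + 0.16 = 0.1764.
g_ice = 0.3873 − 0.1764 = 0.21.

0.21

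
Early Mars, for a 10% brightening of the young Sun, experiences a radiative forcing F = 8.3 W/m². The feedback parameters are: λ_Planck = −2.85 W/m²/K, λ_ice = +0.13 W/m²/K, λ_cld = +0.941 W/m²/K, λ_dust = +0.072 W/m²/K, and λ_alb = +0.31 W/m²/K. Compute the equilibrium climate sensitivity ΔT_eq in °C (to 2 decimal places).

5.94 °C

Net feedback parameter λ = (−2.85) + (+0.13) + (+0.941) + (+0.072) + (+0.31) = -1.397 W/m²/K.
ΔT = −F/λ = −8.3/(-1.397) = 5.94 °C.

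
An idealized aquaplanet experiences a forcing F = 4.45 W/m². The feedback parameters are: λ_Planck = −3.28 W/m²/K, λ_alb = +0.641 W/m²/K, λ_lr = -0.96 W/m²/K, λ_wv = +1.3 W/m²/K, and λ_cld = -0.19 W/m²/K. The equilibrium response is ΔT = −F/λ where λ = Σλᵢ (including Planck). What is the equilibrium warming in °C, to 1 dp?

1.8 °C

Net feedback parameter λ = (−3.28) + (+0.641) + (-0.96) + (+1.3) + (-0.19) = -2.489 W/m²/K.
ΔT = −F/λ = −4.45/(-2.489) = 1.8 °C.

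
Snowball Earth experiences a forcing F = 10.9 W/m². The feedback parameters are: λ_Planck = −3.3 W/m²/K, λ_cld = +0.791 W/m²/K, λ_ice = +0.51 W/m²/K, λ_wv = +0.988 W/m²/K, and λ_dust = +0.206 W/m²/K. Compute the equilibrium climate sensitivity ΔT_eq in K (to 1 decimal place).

13.5 K

Net feedback parameter λ = (−3.3) + (+0.791) + (+0.51) + (+0.988) + (+0.206) = -0.805 W/m²/K.
ΔT = −F/λ = −10.9/(-0.805) = 13.5 K.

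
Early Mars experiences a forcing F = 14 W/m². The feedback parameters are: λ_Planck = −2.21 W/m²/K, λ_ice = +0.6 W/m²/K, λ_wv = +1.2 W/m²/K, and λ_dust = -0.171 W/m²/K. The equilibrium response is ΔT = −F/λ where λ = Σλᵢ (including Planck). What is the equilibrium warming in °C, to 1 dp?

Net feedback parameter λ = (−2.21) + (+0.6) + (+1.2) + (-0.171) = -0.581 W/m²/K.
ΔT = −F/λ = −14/(-0.581) = 24.1 °C.

24.1 °C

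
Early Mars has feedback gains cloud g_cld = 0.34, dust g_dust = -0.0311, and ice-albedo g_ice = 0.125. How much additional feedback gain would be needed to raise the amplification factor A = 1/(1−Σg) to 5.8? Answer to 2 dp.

Current total gain = 0.4339.
Target gain for A = 5.8: g* = 1 − 1/5.8 = 0.8276.
Additional gain needed = 0.8276 − 0.4339 = 0.39.

0.39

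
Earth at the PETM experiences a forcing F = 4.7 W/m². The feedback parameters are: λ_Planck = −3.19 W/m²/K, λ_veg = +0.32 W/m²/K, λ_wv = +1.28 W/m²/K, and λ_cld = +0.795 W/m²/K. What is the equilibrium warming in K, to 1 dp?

Net feedback parameter λ = (−3.19) + (+0.32) + (+1.28) + (+0.795) = -0.795 W/m²/K.
ΔT = −F/λ = −4.7/(-0.795) = 5.9 K.

5.9 K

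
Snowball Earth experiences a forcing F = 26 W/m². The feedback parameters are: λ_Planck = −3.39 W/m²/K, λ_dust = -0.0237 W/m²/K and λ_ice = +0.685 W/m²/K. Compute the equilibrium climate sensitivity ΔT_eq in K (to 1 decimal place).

Net feedback parameter λ = (−3.39) + (-0.0237) + (+0.685) = -2.7287 W/m²/K.
ΔT = −F/λ = −26/(-2.7287) = 9.5 K.

9.5 K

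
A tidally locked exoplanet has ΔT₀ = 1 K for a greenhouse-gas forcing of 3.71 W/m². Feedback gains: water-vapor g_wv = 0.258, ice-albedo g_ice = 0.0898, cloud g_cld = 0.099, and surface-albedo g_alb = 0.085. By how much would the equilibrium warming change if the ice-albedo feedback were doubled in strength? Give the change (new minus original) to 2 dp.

Original: g = 0.5318, ΔT = 1/(1−0.5318) = 2.1358 K.
With doubled ice-albedo: g' = 0.6216, ΔT' = 1/(1−0.6216) = 2.6427 K.
Change = 2.6427 − 2.1358 = 0.51 K.

0.51 K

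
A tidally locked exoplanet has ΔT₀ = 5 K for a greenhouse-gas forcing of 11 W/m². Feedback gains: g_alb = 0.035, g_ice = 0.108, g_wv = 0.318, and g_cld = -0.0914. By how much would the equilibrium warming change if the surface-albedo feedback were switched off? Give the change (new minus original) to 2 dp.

-0.42 K

Original: g = 0.3696, ΔT = 5/(1−0.3696) = 7.9315 K.
Without surface-albedo: g' = 0.3346, ΔT' = 5/(1−0.3346) = 7.5143 K.
Change = 7.5143 − 7.9315 = -0.42 K.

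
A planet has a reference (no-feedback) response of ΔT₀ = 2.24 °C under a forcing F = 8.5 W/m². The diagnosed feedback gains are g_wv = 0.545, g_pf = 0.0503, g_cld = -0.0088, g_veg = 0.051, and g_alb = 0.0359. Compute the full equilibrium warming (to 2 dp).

6.86 °C

Total gain g = 0.545 + 0.0503 − 0.0088 + 0.051 + 0.0359 = 0.6734.
Amplification A = 1/(1 − 0.6734) = 3.062.
ΔT = 2.24 × 3.062 = 6.86 °C.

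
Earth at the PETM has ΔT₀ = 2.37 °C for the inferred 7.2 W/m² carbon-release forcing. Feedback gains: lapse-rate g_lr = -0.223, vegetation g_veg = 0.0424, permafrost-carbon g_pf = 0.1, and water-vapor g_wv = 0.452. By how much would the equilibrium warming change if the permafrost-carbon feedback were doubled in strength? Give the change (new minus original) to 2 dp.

Original: g = 0.3714, ΔT = 2.37/(1−0.3714) = 3.7703 °C.
With doubled permafrost-carbon: g' = 0.4714, ΔT' = 2.37/(1−0.4714) = 4.4835 °C.
Change = 4.4835 − 3.7703 = 0.71 °C.

0.71 °C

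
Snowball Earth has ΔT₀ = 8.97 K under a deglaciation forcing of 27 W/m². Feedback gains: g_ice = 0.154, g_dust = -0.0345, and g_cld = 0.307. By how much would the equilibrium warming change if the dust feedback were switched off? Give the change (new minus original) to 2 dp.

1.00 K

Original: g = 0.4265, ΔT = 8.97/(1−0.4265) = 15.6408 K.
Without dust: g' = 0.461, ΔT' = 8.97/(1−0.461) = 16.6419 K.
Change = 16.6419 − 15.6408 = 1.00 K.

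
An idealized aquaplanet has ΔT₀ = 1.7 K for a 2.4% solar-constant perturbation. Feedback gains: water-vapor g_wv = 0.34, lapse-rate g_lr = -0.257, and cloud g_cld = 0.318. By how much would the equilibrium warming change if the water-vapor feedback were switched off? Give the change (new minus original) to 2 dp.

Original: g = 0.401, ΔT = 1.7/(1−0.401) = 2.8381 K.
Without water-vapor: g' = 0.061, ΔT' = 1.7/(1−0.061) = 1.8104 K.
Change = 1.8104 − 2.8381 = -1.03 K.

-1.03 K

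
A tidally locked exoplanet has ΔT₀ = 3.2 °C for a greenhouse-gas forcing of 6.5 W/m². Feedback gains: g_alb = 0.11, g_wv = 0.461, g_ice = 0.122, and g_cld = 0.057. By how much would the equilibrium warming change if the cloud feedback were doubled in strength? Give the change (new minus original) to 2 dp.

Original: g = 0.75, ΔT = 3.2/(1−0.75) = 12.8000 °C.
With doubled cloud: g' = 0.807, ΔT' = 3.2/(1−0.807) = 16.5803 °C.
Change = 16.5803 − 12.8000 = 3.78 °C.

3.78 °C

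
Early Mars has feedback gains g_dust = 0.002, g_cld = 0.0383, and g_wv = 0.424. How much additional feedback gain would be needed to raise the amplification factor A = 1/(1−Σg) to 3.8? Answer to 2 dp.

Current total gain = 0.4643.
Target gain for A = 3.8: g* = 1 − 1/3.8 = 0.7368.
Additional gain needed = 0.7368 − 0.4643 = 0.27.

0.27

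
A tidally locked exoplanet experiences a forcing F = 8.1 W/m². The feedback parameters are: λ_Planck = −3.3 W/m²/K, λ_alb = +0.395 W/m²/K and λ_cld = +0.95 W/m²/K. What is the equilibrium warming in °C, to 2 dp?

Net feedback parameter λ = (−3.3) + (+0.395) + (+0.95) = -1.955 W/m²/K.
ΔT = −F/λ = −8.1/(-1.955) = 4.14 °C.

4.14 °C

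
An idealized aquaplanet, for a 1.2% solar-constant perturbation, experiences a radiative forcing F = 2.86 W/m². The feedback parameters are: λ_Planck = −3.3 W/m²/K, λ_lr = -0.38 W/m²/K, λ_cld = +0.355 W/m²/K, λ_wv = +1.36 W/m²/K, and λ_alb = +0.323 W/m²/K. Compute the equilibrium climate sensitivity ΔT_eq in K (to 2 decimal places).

1.74 K

Net feedback parameter λ = (−3.3) + (-0.38) + (+0.355) + (+1.36) + (+0.323) = -1.642 W/m²/K.
ΔT = −F/λ = −2.86/(-1.642) = 1.74 K.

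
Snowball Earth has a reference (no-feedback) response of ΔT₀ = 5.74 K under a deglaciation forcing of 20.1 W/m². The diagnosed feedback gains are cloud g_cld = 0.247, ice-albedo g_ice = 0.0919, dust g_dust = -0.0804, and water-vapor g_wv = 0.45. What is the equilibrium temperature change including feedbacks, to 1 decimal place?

Total gain g = 0.247 + 0.0919 − 0.0804 + 0.45 = 0.7085.
Amplification A = 1/(1 − 0.7085) = 3.431.
ΔT = 5.74 × 3.431 = 19.7 K.

19.7 K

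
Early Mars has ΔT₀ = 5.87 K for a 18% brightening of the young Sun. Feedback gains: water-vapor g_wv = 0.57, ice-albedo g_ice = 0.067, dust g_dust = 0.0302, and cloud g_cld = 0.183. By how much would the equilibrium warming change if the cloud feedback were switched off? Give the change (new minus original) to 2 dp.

Original: g = 0.8502, ΔT = 5.87/(1−0.8502) = 39.1856 K.
Without cloud: g' = 0.6672, ΔT' = 5.87/(1−0.6672) = 17.6382 K.
Change = 17.6382 − 39.1856 = -21.55 K.

-21.55 K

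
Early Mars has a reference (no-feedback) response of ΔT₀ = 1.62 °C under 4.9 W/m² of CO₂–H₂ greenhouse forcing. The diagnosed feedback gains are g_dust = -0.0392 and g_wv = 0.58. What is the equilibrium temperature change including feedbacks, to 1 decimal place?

Total gain g = -0.0392 + 0.58 = 0.5408.
Amplification A = 1/(1 − 0.5408) = 2.178.
ΔT = 1.62 × 2.178 = 3.5 °C.

3.5 °C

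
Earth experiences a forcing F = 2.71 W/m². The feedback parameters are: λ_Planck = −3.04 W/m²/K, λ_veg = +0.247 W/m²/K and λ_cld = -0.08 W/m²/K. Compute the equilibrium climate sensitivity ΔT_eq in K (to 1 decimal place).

Net feedback parameter λ = (−3.04) + (+0.247) + (-0.08) = -2.873 W/m²/K.
ΔT = −F/λ = −2.71/(-2.873) = 0.9 K.

0.9 K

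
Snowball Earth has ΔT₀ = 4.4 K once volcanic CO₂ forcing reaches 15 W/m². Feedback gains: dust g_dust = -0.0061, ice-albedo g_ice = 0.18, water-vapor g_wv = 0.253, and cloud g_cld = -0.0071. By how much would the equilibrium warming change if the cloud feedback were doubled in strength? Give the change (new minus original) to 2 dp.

Original: g = 0.4198, ΔT = 4.4/(1−0.4198) = 7.5836 K.
With doubled cloud: g' = 0.4127, ΔT' = 4.4/(1−0.4127) = 7.4919 K.
Change = 7.4919 − 7.5836 = -0.09 K.

-0.09 K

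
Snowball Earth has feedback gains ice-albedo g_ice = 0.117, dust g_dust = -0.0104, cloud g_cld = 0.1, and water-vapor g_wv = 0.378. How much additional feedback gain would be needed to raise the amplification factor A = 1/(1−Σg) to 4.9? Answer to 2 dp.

Current total gain = 0.5846.
Target gain for A = 4.9: g* = 1 − 1/4.9 = 0.7959.
Additional gain needed = 0.7959 − 0.5846 = 0.21.

0.21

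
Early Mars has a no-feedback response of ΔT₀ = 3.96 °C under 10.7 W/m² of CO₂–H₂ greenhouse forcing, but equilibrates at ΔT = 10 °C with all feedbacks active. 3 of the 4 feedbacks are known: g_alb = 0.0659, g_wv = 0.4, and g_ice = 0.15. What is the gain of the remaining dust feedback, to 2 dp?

Amplification A = ΔT/ΔT₀ = 10/3.96 = 2.525.
Total gain g = 1 − 1/A = 1 − 1/2.525 = 0.604.
Known gains sum to 0.0659 + 0.4 + 0.15 = 0.6159.
g_dust = 0.604 − 0.6159 = -0.01.

-0.01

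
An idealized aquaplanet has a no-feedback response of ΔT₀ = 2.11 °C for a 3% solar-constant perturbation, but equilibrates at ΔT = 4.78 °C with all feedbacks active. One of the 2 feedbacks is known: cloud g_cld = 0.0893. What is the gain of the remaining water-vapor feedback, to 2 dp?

Amplification A = ΔT/ΔT₀ = 4.78/2.11 = 2.265.
Total gain g = 1 − 1/A = 1 − 1/2.265 = 0.5585.
The known gain is 0.0893.
g_wv = 0.5585 − 0.0893 = 0.47.

0.47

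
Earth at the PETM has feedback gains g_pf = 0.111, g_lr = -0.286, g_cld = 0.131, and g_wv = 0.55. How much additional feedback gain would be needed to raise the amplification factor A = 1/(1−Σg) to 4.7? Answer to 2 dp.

Current total gain = 0.506.
Target gain for A = 4.7: g* = 1 − 1/4.7 = 0.7872.
Additional gain needed = 0.7872 − 0.506 = 0.28.

0.28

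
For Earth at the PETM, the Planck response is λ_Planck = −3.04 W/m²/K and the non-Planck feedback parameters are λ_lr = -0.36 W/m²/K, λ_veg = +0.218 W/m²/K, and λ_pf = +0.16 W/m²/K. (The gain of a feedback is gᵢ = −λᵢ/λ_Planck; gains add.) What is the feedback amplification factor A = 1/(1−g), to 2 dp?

1.01

Convert to gains: g_lr = -0.36/3.04 = -0.1184; g_veg = 0.218/3.04 = 0.07171; g_pf = 0.16/3.04 = 0.05263.
Total gain g = 0.00594.
A = 1/(1 − 0.00594) = 1.01.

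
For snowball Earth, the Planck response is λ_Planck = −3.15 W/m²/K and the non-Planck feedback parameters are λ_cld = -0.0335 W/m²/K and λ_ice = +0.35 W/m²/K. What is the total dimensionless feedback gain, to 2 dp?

Convert to gains: g_cld = -0.0335/3.15 = -0.01063; g_ice = 0.35/3.15 = 0.1111.
Total gain g = 0.10047.

0.10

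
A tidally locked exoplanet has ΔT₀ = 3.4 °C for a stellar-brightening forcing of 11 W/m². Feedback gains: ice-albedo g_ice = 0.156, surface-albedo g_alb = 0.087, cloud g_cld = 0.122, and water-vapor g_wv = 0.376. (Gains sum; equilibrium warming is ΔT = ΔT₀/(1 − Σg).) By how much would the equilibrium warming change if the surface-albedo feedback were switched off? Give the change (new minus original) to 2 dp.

Original: g = 0.741, ΔT = 3.4/(1−0.741) = 13.1274 °C.
Without surface-albedo: g' = 0.654, ΔT' = 3.4/(1−0.654) = 9.8266 °C.
Change = 9.8266 − 13.1274 = -3.30 °C.

-3.30 °C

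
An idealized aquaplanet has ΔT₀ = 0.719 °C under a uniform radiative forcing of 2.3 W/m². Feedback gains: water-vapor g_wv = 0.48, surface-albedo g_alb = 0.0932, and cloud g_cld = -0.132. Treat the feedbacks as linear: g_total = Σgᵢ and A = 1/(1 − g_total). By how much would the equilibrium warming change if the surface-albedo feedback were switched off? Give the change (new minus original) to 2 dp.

Original: g = 0.4412, ΔT = 0.719/(1−0.4412) = 1.2867 °C.
Without surface-albedo: g' = 0.348, ΔT' = 0.719/(1−0.348) = 1.1028 °C.
Change = 1.1028 − 1.2867 = -0.18 °C.

-0.18 °C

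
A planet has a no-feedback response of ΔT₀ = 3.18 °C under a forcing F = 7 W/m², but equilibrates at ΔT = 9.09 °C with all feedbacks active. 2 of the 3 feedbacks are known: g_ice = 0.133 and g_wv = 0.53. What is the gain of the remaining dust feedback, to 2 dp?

Amplification A = ΔT/ΔT₀ = 9.09/3.18 = 2.858.
Total gain g = 1 − 1/A = 1 − 1/2.858 = 0.6501.
Known gains sum to 0.133 + 0.53 = 0.663.
g_dust = 0.6501 − 0.663 = -0.01.

-0.01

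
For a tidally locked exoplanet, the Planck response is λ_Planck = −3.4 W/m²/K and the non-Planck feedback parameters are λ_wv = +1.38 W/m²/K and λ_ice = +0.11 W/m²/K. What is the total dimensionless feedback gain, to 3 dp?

Convert to gains: g_wv = 1.38/3.4 = 0.4059; g_ice = 0.11/3.4 = 0.03235.
Total gain g = 0.43825.

0.438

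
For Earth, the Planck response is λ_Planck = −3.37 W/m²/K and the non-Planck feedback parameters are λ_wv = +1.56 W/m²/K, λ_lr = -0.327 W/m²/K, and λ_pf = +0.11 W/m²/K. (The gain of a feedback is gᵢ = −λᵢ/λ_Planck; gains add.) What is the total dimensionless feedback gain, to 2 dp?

Convert to gains: g_wv = 1.56/3.37 = 0.4629; g_lr = -0.327/3.37 = -0.09703; g_pf = 0.11/3.37 = 0.03264.
Total gain g = 0.39851.

0.40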